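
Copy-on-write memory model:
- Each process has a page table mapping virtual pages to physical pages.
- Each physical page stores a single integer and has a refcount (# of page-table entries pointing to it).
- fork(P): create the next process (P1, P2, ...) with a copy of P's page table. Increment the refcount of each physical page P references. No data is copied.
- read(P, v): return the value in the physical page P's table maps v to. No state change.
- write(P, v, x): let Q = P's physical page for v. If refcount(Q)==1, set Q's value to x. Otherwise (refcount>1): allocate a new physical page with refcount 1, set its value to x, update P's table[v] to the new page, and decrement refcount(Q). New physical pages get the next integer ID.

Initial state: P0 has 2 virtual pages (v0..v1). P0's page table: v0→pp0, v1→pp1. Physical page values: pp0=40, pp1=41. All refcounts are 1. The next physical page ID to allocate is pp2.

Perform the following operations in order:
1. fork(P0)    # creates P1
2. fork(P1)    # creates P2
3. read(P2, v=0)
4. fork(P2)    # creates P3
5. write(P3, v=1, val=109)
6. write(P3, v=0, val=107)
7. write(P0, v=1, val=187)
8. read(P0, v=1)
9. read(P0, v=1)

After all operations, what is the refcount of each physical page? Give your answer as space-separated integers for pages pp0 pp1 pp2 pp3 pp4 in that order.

Op 1: fork(P0) -> P1. 2 ppages; refcounts: pp0:2 pp1:2
Op 2: fork(P1) -> P2. 2 ppages; refcounts: pp0:3 pp1:3
Op 3: read(P2, v0) -> 40. No state change.
Op 4: fork(P2) -> P3. 2 ppages; refcounts: pp0:4 pp1:4
Op 5: write(P3, v1, 109). refcount(pp1)=4>1 -> COPY to pp2. 3 ppages; refcounts: pp0:4 pp1:3 pp2:1
Op 6: write(P3, v0, 107). refcount(pp0)=4>1 -> COPY to pp3. 4 ppages; refcounts: pp0:3 pp1:3 pp2:1 pp3:1
Op 7: write(P0, v1, 187). refcount(pp1)=3>1 -> COPY to pp4. 5 ppages; refcounts: pp0:3 pp1:2 pp2:1 pp3:1 pp4:1
Op 8: read(P0, v1) -> 187. No state change.
Op 9: read(P0, v1) -> 187. No state change.

Answer: 3 2 1 1 1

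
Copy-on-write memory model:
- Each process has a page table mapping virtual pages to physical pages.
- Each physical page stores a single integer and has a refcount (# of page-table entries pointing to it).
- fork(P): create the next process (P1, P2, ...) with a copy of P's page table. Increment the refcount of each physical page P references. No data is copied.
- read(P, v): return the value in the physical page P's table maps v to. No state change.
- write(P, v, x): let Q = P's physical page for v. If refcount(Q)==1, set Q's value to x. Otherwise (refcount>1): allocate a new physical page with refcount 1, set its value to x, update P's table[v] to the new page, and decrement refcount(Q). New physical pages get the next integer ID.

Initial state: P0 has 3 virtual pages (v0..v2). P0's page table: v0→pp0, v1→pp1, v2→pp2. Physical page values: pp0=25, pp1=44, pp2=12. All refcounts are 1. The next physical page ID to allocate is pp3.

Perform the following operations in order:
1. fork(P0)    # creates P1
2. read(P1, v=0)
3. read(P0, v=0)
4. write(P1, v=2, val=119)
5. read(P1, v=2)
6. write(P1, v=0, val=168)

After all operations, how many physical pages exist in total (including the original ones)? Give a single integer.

Answer: 5

Derivation:
Op 1: fork(P0) -> P1. 3 ppages; refcounts: pp0:2 pp1:2 pp2:2
Op 2: read(P1, v0) -> 25. No state change.
Op 3: read(P0, v0) -> 25. No state change.
Op 4: write(P1, v2, 119). refcount(pp2)=2>1 -> COPY to pp3. 4 ppages; refcounts: pp0:2 pp1:2 pp2:1 pp3:1
Op 5: read(P1, v2) -> 119. No state change.
Op 6: write(P1, v0, 168). refcount(pp0)=2>1 -> COPY to pp4. 5 ppages; refcounts: pp0:1 pp1:2 pp2:1 pp3:1 pp4:1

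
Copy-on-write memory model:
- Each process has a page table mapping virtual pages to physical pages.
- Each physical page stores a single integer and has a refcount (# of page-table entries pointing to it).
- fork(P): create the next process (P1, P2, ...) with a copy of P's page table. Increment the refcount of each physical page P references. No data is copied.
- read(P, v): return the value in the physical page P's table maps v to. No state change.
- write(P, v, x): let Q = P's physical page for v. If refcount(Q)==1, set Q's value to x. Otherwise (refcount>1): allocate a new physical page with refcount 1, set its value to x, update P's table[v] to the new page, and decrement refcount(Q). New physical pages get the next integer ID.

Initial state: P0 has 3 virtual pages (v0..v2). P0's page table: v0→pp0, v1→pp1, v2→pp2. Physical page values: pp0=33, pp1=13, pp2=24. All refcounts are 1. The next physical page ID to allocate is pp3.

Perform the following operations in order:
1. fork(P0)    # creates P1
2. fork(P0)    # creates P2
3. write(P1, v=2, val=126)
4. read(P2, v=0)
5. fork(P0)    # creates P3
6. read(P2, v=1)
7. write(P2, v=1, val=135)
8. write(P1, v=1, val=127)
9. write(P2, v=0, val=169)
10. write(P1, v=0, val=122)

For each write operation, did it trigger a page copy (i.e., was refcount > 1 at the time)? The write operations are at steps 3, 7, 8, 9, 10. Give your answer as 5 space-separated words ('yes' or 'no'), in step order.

Op 1: fork(P0) -> P1. 3 ppages; refcounts: pp0:2 pp1:2 pp2:2
Op 2: fork(P0) -> P2. 3 ppages; refcounts: pp0:3 pp1:3 pp2:3
Op 3: write(P1, v2, 126). refcount(pp2)=3>1 -> COPY to pp3. 4 ppages; refcounts: pp0:3 pp1:3 pp2:2 pp3:1
Op 4: read(P2, v0) -> 33. No state change.
Op 5: fork(P0) -> P3. 4 ppages; refcounts: pp0:4 pp1:4 pp2:3 pp3:1
Op 6: read(P2, v1) -> 13. No state change.
Op 7: write(P2, v1, 135). refcount(pp1)=4>1 -> COPY to pp4. 5 ppages; refcounts: pp0:4 pp1:3 pp2:3 pp3:1 pp4:1
Op 8: write(P1, v1, 127). refcount(pp1)=3>1 -> COPY to pp5. 6 ppages; refcounts: pp0:4 pp1:2 pp2:3 pp3:1 pp4:1 pp5:1
Op 9: write(P2, v0, 169). refcount(pp0)=4>1 -> COPY to pp6. 7 ppages; refcounts: pp0:3 pp1:2 pp2:3 pp3:1 pp4:1 pp5:1 pp6:1
Op 10: write(P1, v0, 122). refcount(pp0)=3>1 -> COPY to pp7. 8 ppages; refcounts: pp0:2 pp1:2 pp2:3 pp3:1 pp4:1 pp5:1 pp6:1 pp7:1

yes yes yes yes yes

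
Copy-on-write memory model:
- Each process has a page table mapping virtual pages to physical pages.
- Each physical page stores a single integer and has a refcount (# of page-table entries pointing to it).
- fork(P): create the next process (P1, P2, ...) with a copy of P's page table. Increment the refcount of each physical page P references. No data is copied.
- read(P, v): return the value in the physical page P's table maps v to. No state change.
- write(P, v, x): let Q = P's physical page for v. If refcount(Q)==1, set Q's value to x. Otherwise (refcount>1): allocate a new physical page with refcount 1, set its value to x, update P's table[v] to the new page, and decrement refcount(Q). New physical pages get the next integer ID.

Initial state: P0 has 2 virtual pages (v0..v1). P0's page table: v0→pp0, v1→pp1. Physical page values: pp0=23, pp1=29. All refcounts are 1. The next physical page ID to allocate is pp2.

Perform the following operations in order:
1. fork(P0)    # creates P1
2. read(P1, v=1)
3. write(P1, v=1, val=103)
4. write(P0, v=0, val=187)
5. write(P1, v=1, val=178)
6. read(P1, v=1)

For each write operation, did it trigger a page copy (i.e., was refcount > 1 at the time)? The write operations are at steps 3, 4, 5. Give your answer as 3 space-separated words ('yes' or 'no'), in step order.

Op 1: fork(P0) -> P1. 2 ppages; refcounts: pp0:2 pp1:2
Op 2: read(P1, v1) -> 29. No state change.
Op 3: write(P1, v1, 103). refcount(pp1)=2>1 -> COPY to pp2. 3 ppages; refcounts: pp0:2 pp1:1 pp2:1
Op 4: write(P0, v0, 187). refcount(pp0)=2>1 -> COPY to pp3. 4 ppages; refcounts: pp0:1 pp1:1 pp2:1 pp3:1
Op 5: write(P1, v1, 178). refcount(pp2)=1 -> write in place. 4 ppages; refcounts: pp0:1 pp1:1 pp2:1 pp3:1
Op 6: read(P1, v1) -> 178. No state change.

yes yes no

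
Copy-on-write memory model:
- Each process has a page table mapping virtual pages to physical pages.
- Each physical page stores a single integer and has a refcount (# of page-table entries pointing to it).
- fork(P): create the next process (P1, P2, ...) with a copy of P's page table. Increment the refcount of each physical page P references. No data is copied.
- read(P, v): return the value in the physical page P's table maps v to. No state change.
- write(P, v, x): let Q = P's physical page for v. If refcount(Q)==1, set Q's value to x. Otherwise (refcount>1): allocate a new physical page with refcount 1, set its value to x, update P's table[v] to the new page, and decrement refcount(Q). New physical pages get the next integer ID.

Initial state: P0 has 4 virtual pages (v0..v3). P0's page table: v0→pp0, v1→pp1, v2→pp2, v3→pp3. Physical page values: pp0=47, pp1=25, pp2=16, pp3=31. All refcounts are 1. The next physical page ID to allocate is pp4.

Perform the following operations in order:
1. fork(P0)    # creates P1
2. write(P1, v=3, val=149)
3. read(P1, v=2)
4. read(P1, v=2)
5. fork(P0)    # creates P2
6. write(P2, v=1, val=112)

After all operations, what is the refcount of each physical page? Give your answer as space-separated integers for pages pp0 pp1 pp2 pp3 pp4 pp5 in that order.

Answer: 3 2 3 2 1 1

Derivation:
Op 1: fork(P0) -> P1. 4 ppages; refcounts: pp0:2 pp1:2 pp2:2 pp3:2
Op 2: write(P1, v3, 149). refcount(pp3)=2>1 -> COPY to pp4. 5 ppages; refcounts: pp0:2 pp1:2 pp2:2 pp3:1 pp4:1
Op 3: read(P1, v2) -> 16. No state change.
Op 4: read(P1, v2) -> 16. No state change.
Op 5: fork(P0) -> P2. 5 ppages; refcounts: pp0:3 pp1:3 pp2:3 pp3:2 pp4:1
Op 6: write(P2, v1, 112). refcount(pp1)=3>1 -> COPY to pp5. 6 ppages; refcounts: pp0:3 pp1:2 pp2:3 pp3:2 pp4:1 pp5:1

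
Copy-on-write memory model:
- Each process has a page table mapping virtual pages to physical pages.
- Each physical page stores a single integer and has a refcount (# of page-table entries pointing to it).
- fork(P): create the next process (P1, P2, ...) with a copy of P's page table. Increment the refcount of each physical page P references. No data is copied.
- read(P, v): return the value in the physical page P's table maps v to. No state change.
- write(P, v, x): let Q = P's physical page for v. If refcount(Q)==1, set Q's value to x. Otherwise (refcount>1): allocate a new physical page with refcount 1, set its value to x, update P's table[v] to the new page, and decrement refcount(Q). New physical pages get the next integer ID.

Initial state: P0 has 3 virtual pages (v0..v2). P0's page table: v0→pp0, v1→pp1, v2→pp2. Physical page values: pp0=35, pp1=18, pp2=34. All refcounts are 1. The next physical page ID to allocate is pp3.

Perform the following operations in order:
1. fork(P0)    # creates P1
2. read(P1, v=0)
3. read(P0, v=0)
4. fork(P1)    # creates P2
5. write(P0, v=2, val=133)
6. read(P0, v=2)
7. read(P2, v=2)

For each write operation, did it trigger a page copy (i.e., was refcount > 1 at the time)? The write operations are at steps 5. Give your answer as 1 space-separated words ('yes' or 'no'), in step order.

Op 1: fork(P0) -> P1. 3 ppages; refcounts: pp0:2 pp1:2 pp2:2
Op 2: read(P1, v0) -> 35. No state change.
Op 3: read(P0, v0) -> 35. No state change.
Op 4: fork(P1) -> P2. 3 ppages; refcounts: pp0:3 pp1:3 pp2:3
Op 5: write(P0, v2, 133). refcount(pp2)=3>1 -> COPY to pp3. 4 ppages; refcounts: pp0:3 pp1:3 pp2:2 pp3:1
Op 6: read(P0, v2) -> 133. No state change.
Op 7: read(P2, v2) -> 34. No state change.

yes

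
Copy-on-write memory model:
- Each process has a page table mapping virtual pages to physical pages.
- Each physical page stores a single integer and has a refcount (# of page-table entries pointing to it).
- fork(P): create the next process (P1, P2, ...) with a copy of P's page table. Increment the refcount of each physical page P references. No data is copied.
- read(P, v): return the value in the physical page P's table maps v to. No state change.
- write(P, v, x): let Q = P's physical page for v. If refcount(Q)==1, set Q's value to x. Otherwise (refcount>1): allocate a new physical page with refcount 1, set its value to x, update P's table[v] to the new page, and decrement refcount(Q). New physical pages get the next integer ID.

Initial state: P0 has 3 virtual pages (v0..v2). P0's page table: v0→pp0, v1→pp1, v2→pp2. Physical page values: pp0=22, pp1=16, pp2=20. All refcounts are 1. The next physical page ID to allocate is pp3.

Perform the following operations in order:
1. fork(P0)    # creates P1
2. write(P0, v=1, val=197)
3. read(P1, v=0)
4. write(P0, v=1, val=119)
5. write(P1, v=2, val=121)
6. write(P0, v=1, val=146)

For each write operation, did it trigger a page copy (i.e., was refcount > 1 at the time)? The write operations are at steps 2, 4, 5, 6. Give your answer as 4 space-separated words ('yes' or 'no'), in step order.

Op 1: fork(P0) -> P1. 3 ppages; refcounts: pp0:2 pp1:2 pp2:2
Op 2: write(P0, v1, 197). refcount(pp1)=2>1 -> COPY to pp3. 4 ppages; refcounts: pp0:2 pp1:1 pp2:2 pp3:1
Op 3: read(P1, v0) -> 22. No state change.
Op 4: write(P0, v1, 119). refcount(pp3)=1 -> write in place. 4 ppages; refcounts: pp0:2 pp1:1 pp2:2 pp3:1
Op 5: write(P1, v2, 121). refcount(pp2)=2>1 -> COPY to pp4. 5 ppages; refcounts: pp0:2 pp1:1 pp2:1 pp3:1 pp4:1
Op 6: write(P0, v1, 146). refcount(pp3)=1 -> write in place. 5 ppages; refcounts: pp0:2 pp1:1 pp2:1 pp3:1 pp4:1

yes no yes no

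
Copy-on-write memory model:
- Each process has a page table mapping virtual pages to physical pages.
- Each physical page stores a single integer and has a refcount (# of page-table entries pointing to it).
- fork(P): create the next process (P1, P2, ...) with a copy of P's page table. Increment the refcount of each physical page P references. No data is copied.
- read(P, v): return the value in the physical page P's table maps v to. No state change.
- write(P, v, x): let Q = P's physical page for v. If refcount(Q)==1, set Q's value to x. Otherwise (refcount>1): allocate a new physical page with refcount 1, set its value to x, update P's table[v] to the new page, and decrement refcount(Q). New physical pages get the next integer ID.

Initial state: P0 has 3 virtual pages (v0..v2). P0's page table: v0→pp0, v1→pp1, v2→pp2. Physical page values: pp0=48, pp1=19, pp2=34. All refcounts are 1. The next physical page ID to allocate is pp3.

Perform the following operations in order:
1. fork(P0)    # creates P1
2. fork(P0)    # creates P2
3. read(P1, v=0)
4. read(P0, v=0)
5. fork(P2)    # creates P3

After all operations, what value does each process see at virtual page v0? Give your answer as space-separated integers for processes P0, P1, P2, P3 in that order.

Op 1: fork(P0) -> P1. 3 ppages; refcounts: pp0:2 pp1:2 pp2:2
Op 2: fork(P0) -> P2. 3 ppages; refcounts: pp0:3 pp1:3 pp2:3
Op 3: read(P1, v0) -> 48. No state change.
Op 4: read(P0, v0) -> 48. No state change.
Op 5: fork(P2) -> P3. 3 ppages; refcounts: pp0:4 pp1:4 pp2:4
P0: v0 -> pp0 = 48
P1: v0 -> pp0 = 48
P2: v0 -> pp0 = 48
P3: v0 -> pp0 = 48

Answer: 48 48 48 48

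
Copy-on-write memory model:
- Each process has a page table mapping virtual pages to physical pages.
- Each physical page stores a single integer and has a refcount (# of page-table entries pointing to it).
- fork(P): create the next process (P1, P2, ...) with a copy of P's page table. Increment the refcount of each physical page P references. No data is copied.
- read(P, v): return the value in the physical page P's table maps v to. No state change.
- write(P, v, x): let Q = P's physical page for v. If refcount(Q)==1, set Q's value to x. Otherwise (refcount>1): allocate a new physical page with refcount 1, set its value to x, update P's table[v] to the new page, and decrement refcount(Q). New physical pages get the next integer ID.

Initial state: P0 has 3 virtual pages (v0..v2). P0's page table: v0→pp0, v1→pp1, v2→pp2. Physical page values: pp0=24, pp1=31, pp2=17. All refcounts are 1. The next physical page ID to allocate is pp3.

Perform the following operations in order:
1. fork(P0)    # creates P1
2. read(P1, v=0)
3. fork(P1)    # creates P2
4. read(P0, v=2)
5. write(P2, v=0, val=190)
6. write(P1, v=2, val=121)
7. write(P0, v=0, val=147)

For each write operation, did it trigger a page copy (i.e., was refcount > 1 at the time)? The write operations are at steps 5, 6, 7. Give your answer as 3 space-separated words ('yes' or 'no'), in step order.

Op 1: fork(P0) -> P1. 3 ppages; refcounts: pp0:2 pp1:2 pp2:2
Op 2: read(P1, v0) -> 24. No state change.
Op 3: fork(P1) -> P2. 3 ppages; refcounts: pp0:3 pp1:3 pp2:3
Op 4: read(P0, v2) -> 17. No state change.
Op 5: write(P2, v0, 190). refcount(pp0)=3>1 -> COPY to pp3. 4 ppages; refcounts: pp0:2 pp1:3 pp2:3 pp3:1
Op 6: write(P1, v2, 121). refcount(pp2)=3>1 -> COPY to pp4. 5 ppages; refcounts: pp0:2 pp1:3 pp2:2 pp3:1 pp4:1
Op 7: write(P0, v0, 147). refcount(pp0)=2>1 -> COPY to pp5. 6 ppages; refcounts: pp0:1 pp1:3 pp2:2 pp3:1 pp4:1 pp5:1

yes yes yes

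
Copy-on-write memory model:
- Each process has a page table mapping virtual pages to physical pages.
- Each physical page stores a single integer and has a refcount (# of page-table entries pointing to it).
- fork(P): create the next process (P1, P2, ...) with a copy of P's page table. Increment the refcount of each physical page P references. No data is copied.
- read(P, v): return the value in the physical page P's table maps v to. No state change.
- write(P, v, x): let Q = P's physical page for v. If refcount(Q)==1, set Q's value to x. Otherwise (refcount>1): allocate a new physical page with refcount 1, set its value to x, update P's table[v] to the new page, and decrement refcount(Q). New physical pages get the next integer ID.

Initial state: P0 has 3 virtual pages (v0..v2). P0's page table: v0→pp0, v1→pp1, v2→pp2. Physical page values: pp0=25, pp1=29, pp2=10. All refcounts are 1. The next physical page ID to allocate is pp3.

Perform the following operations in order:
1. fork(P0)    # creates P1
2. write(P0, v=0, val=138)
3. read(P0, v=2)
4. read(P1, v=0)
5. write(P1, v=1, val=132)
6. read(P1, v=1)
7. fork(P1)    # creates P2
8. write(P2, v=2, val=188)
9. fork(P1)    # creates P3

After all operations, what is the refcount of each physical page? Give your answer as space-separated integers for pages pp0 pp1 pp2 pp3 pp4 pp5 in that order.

Answer: 3 1 3 1 3 1

Derivation:
Op 1: fork(P0) -> P1. 3 ppages; refcounts: pp0:2 pp1:2 pp2:2
Op 2: write(P0, v0, 138). refcount(pp0)=2>1 -> COPY to pp3. 4 ppages; refcounts: pp0:1 pp1:2 pp2:2 pp3:1
Op 3: read(P0, v2) -> 10. No state change.
Op 4: read(P1, v0) -> 25. No state change.
Op 5: write(P1, v1, 132). refcount(pp1)=2>1 -> COPY to pp4. 5 ppages; refcounts: pp0:1 pp1:1 pp2:2 pp3:1 pp4:1
Op 6: read(P1, v1) -> 132. No state change.
Op 7: fork(P1) -> P2. 5 ppages; refcounts: pp0:2 pp1:1 pp2:3 pp3:1 pp4:2
Op 8: write(P2, v2, 188). refcount(pp2)=3>1 -> COPY to pp5. 6 ppages; refcounts: pp0:2 pp1:1 pp2:2 pp3:1 pp4:2 pp5:1
Op 9: fork(P1) -> P3. 6 ppages; refcounts: pp0:3 pp1:1 pp2:3 pp3:1 pp4:3 pp5:1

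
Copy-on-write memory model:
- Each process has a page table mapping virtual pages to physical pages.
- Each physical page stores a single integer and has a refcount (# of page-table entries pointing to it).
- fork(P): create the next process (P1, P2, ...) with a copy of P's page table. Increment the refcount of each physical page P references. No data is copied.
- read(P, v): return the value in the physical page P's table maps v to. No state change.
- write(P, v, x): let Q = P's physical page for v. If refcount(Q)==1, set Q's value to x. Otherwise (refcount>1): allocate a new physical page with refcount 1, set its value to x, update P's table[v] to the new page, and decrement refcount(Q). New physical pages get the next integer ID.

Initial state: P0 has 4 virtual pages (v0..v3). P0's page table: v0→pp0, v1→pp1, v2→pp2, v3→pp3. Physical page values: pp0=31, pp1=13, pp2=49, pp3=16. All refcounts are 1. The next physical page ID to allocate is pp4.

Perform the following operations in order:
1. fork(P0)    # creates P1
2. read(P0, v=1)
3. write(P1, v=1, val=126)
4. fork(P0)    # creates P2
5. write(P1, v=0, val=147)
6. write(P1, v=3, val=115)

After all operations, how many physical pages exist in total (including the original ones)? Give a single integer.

Answer: 7

Derivation:
Op 1: fork(P0) -> P1. 4 ppages; refcounts: pp0:2 pp1:2 pp2:2 pp3:2
Op 2: read(P0, v1) -> 13. No state change.
Op 3: write(P1, v1, 126). refcount(pp1)=2>1 -> COPY to pp4. 5 ppages; refcounts: pp0:2 pp1:1 pp2:2 pp3:2 pp4:1
Op 4: fork(P0) -> P2. 5 ppages; refcounts: pp0:3 pp1:2 pp2:3 pp3:3 pp4:1
Op 5: write(P1, v0, 147). refcount(pp0)=3>1 -> COPY to pp5. 6 ppages; refcounts: pp0:2 pp1:2 pp2:3 pp3:3 pp4:1 pp5:1
Op 6: write(P1, v3, 115). refcount(pp3)=3>1 -> COPY to pp6. 7 ppages; refcounts: pp0:2 pp1:2 pp2:3 pp3:2 pp4:1 pp5:1 pp6:1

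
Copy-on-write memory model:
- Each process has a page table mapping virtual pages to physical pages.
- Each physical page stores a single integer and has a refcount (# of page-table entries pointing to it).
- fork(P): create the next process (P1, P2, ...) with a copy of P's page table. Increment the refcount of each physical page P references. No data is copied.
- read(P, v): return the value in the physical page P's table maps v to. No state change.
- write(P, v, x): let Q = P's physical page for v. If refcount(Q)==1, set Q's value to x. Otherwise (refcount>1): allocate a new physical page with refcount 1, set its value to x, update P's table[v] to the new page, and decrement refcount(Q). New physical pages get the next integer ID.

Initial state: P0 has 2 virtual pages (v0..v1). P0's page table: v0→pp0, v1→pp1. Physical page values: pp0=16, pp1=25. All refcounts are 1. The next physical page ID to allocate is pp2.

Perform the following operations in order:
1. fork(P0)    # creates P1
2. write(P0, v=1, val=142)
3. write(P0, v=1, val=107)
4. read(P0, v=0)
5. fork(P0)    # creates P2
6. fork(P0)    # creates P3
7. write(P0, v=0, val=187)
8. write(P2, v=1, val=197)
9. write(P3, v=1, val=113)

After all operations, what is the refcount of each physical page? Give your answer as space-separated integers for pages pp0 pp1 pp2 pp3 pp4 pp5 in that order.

Answer: 3 1 1 1 1 1

Derivation:
Op 1: fork(P0) -> P1. 2 ppages; refcounts: pp0:2 pp1:2
Op 2: write(P0, v1, 142). refcount(pp1)=2>1 -> COPY to pp2. 3 ppages; refcounts: pp0:2 pp1:1 pp2:1
Op 3: write(P0, v1, 107). refcount(pp2)=1 -> write in place. 3 ppages; refcounts: pp0:2 pp1:1 pp2:1
Op 4: read(P0, v0) -> 16. No state change.
Op 5: fork(P0) -> P2. 3 ppages; refcounts: pp0:3 pp1:1 pp2:2
Op 6: fork(P0) -> P3. 3 ppages; refcounts: pp0:4 pp1:1 pp2:3
Op 7: write(P0, v0, 187). refcount(pp0)=4>1 -> COPY to pp3. 4 ppages; refcounts: pp0:3 pp1:1 pp2:3 pp3:1
Op 8: write(P2, v1, 197). refcount(pp2)=3>1 -> COPY to pp4. 5 ppages; refcounts: pp0:3 pp1:1 pp2:2 pp3:1 pp4:1
Op 9: write(P3, v1, 113). refcount(pp2)=2>1 -> COPY to pp5. 6 ppages; refcounts: pp0:3 pp1:1 pp2:1 pp3:1 pp4:1 pp5:1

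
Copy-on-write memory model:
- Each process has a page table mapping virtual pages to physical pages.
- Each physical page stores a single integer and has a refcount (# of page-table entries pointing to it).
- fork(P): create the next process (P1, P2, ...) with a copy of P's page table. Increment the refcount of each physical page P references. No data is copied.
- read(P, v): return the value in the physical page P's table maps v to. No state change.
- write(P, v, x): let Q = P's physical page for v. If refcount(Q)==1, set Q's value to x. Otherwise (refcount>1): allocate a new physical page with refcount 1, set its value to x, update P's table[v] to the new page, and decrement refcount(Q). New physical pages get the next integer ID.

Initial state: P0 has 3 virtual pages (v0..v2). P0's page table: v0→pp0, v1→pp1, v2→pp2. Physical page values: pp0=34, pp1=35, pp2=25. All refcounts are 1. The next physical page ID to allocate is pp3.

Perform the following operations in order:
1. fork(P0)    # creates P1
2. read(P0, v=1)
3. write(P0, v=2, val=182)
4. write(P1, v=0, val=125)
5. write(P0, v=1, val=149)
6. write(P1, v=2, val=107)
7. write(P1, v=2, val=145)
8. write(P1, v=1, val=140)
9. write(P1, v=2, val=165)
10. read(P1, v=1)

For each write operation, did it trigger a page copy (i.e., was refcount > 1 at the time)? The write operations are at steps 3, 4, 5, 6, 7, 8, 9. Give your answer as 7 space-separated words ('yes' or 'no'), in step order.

Op 1: fork(P0) -> P1. 3 ppages; refcounts: pp0:2 pp1:2 pp2:2
Op 2: read(P0, v1) -> 35. No state change.
Op 3: write(P0, v2, 182). refcount(pp2)=2>1 -> COPY to pp3. 4 ppages; refcounts: pp0:2 pp1:2 pp2:1 pp3:1
Op 4: write(P1, v0, 125). refcount(pp0)=2>1 -> COPY to pp4. 5 ppages; refcounts: pp0:1 pp1:2 pp2:1 pp3:1 pp4:1
Op 5: write(P0, v1, 149). refcount(pp1)=2>1 -> COPY to pp5. 6 ppages; refcounts: pp0:1 pp1:1 pp2:1 pp3:1 pp4:1 pp5:1
Op 6: write(P1, v2, 107). refcount(pp2)=1 -> write in place. 6 ppages; refcounts: pp0:1 pp1:1 pp2:1 pp3:1 pp4:1 pp5:1
Op 7: write(P1, v2, 145). refcount(pp2)=1 -> write in place. 6 ppages; refcounts: pp0:1 pp1:1 pp2:1 pp3:1 pp4:1 pp5:1
Op 8: write(P1, v1, 140). refcount(pp1)=1 -> write in place. 6 ppages; refcounts: pp0:1 pp1:1 pp2:1 pp3:1 pp4:1 pp5:1
Op 9: write(P1, v2, 165). refcount(pp2)=1 -> write in place. 6 ppages; refcounts: pp0:1 pp1:1 pp2:1 pp3:1 pp4:1 pp5:1
Op 10: read(P1, v1) -> 140. No state change.

yes yes yes no no no no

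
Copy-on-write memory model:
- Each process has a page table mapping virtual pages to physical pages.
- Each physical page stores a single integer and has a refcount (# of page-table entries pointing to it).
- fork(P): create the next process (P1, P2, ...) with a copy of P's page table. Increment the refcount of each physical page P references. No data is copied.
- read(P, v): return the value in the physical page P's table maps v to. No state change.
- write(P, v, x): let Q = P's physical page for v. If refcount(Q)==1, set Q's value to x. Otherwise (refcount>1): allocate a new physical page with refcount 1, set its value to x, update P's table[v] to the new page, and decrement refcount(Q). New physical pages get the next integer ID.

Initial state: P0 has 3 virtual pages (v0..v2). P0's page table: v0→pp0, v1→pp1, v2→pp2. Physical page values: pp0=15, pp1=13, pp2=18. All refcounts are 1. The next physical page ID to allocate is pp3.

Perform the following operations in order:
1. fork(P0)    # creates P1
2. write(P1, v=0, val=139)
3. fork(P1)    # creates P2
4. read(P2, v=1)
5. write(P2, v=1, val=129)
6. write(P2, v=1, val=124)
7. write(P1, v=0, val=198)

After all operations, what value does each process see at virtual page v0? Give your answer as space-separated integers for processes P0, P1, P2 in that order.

Answer: 15 198 139

Derivation:
Op 1: fork(P0) -> P1. 3 ppages; refcounts: pp0:2 pp1:2 pp2:2
Op 2: write(P1, v0, 139). refcount(pp0)=2>1 -> COPY to pp3. 4 ppages; refcounts: pp0:1 pp1:2 pp2:2 pp3:1
Op 3: fork(P1) -> P2. 4 ppages; refcounts: pp0:1 pp1:3 pp2:3 pp3:2
Op 4: read(P2, v1) -> 13. No state change.
Op 5: write(P2, v1, 129). refcount(pp1)=3>1 -> COPY to pp4. 5 ppages; refcounts: pp0:1 pp1:2 pp2:3 pp3:2 pp4:1
Op 6: write(P2, v1, 124). refcount(pp4)=1 -> write in place. 5 ppages; refcounts: pp0:1 pp1:2 pp2:3 pp3:2 pp4:1
Op 7: write(P1, v0, 198). refcount(pp3)=2>1 -> COPY to pp5. 6 ppages; refcounts: pp0:1 pp1:2 pp2:3 pp3:1 pp4:1 pp5:1
P0: v0 -> pp0 = 15
P1: v0 -> pp5 = 198
P2: v0 -> pp3 = 139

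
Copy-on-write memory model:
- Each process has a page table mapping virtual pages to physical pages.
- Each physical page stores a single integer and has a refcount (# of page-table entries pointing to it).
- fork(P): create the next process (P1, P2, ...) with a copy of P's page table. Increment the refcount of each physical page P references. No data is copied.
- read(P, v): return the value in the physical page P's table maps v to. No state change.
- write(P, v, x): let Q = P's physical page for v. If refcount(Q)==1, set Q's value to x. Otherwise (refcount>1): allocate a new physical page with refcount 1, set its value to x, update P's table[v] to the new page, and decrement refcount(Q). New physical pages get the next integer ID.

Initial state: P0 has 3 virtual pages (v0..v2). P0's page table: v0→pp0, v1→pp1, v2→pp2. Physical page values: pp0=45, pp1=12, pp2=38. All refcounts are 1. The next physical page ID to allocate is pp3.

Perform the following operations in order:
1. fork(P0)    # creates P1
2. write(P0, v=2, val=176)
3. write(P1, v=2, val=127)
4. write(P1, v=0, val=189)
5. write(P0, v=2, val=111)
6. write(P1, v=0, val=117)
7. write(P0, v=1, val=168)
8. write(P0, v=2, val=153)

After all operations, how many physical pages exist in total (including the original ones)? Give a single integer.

Op 1: fork(P0) -> P1. 3 ppages; refcounts: pp0:2 pp1:2 pp2:2
Op 2: write(P0, v2, 176). refcount(pp2)=2>1 -> COPY to pp3. 4 ppages; refcounts: pp0:2 pp1:2 pp2:1 pp3:1
Op 3: write(P1, v2, 127). refcount(pp2)=1 -> write in place. 4 ppages; refcounts: pp0:2 pp1:2 pp2:1 pp3:1
Op 4: write(P1, v0, 189). refcount(pp0)=2>1 -> COPY to pp4. 5 ppages; refcounts: pp0:1 pp1:2 pp2:1 pp3:1 pp4:1
Op 5: write(P0, v2, 111). refcount(pp3)=1 -> write in place. 5 ppages; refcounts: pp0:1 pp1:2 pp2:1 pp3:1 pp4:1
Op 6: write(P1, v0, 117). refcount(pp4)=1 -> write in place. 5 ppages; refcounts: pp0:1 pp1:2 pp2:1 pp3:1 pp4:1
Op 7: write(P0, v1, 168). refcount(pp1)=2>1 -> COPY to pp5. 6 ppages; refcounts: pp0:1 pp1:1 pp2:1 pp3:1 pp4:1 pp5:1
Op 8: write(P0, v2, 153). refcount(pp3)=1 -> write in place. 6 ppages; refcounts: pp0:1 pp1:1 pp2:1 pp3:1 pp4:1 pp5:1

Answer: 6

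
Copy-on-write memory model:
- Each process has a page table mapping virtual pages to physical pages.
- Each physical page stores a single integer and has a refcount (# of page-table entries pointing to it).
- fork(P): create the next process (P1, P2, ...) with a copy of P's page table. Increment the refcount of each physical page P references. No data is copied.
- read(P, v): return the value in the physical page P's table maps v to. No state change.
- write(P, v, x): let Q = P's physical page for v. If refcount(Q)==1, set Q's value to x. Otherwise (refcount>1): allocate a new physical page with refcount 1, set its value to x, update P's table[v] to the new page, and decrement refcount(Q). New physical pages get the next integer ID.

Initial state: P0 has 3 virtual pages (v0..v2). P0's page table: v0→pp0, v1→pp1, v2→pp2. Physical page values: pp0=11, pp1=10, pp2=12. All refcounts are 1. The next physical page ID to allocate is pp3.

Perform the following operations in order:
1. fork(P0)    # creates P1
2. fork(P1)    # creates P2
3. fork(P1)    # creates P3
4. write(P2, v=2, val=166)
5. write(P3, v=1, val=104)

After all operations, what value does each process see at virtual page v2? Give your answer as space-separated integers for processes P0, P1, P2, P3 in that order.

Answer: 12 12 166 12

Derivation:
Op 1: fork(P0) -> P1. 3 ppages; refcounts: pp0:2 pp1:2 pp2:2
Op 2: fork(P1) -> P2. 3 ppages; refcounts: pp0:3 pp1:3 pp2:3
Op 3: fork(P1) -> P3. 3 ppages; refcounts: pp0:4 pp1:4 pp2:4
Op 4: write(P2, v2, 166). refcount(pp2)=4>1 -> COPY to pp3. 4 ppages; refcounts: pp0:4 pp1:4 pp2:3 pp3:1
Op 5: write(P3, v1, 104). refcount(pp1)=4>1 -> COPY to pp4. 5 ppages; refcounts: pp0:4 pp1:3 pp2:3 pp3:1 pp4:1
P0: v2 -> pp2 = 12
P1: v2 -> pp2 = 12
P2: v2 -> pp3 = 166
P3: v2 -> pp2 = 12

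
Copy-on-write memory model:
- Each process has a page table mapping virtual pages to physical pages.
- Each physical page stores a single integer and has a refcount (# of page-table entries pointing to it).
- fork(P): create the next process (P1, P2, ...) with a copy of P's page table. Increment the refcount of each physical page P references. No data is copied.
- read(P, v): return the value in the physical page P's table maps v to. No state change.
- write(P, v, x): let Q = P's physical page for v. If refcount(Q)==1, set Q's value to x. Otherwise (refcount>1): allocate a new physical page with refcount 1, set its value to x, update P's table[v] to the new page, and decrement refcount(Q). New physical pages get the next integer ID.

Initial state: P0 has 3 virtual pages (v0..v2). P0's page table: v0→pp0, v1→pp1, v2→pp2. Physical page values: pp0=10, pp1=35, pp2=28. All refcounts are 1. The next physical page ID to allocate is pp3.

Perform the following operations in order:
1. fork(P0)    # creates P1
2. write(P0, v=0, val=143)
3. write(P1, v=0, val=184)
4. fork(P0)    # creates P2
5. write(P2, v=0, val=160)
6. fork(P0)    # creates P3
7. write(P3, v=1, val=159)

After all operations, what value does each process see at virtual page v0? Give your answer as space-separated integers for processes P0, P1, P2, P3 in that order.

Answer: 143 184 160 143

Derivation:
Op 1: fork(P0) -> P1. 3 ppages; refcounts: pp0:2 pp1:2 pp2:2
Op 2: write(P0, v0, 143). refcount(pp0)=2>1 -> COPY to pp3. 4 ppages; refcounts: pp0:1 pp1:2 pp2:2 pp3:1
Op 3: write(P1, v0, 184). refcount(pp0)=1 -> write in place. 4 ppages; refcounts: pp0:1 pp1:2 pp2:2 pp3:1
Op 4: fork(P0) -> P2. 4 ppages; refcounts: pp0:1 pp1:3 pp2:3 pp3:2
Op 5: write(P2, v0, 160). refcount(pp3)=2>1 -> COPY to pp4. 5 ppages; refcounts: pp0:1 pp1:3 pp2:3 pp3:1 pp4:1
Op 6: fork(P0) -> P3. 5 ppages; refcounts: pp0:1 pp1:4 pp2:4 pp3:2 pp4:1
Op 7: write(P3, v1, 159). refcount(pp1)=4>1 -> COPY to pp5. 6 ppages; refcounts: pp0:1 pp1:3 pp2:4 pp3:2 pp4:1 pp5:1
P0: v0 -> pp3 = 143
P1: v0 -> pp0 = 184
P2: v0 -> pp4 = 160
P3: v0 -> pp3 = 143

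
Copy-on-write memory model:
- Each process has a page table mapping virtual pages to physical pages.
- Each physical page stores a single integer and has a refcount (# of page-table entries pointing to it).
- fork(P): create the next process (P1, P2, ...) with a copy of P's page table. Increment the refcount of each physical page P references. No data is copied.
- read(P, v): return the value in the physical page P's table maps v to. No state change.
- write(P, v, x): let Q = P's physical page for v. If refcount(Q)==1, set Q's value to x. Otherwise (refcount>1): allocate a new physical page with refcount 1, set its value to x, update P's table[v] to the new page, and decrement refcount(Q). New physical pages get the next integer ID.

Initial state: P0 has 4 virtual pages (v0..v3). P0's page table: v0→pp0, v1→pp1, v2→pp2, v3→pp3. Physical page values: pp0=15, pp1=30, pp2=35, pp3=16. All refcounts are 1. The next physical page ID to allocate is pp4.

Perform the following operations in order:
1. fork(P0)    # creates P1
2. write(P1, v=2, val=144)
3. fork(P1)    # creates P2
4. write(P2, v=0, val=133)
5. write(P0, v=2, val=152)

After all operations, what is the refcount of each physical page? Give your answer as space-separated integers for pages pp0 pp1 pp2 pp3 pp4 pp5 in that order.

Answer: 2 3 1 3 2 1

Derivation:
Op 1: fork(P0) -> P1. 4 ppages; refcounts: pp0:2 pp1:2 pp2:2 pp3:2
Op 2: write(P1, v2, 144). refcount(pp2)=2>1 -> COPY to pp4. 5 ppages; refcounts: pp0:2 pp1:2 pp2:1 pp3:2 pp4:1
Op 3: fork(P1) -> P2. 5 ppages; refcounts: pp0:3 pp1:3 pp2:1 pp3:3 pp4:2
Op 4: write(P2, v0, 133). refcount(pp0)=3>1 -> COPY to pp5. 6 ppages; refcounts: pp0:2 pp1:3 pp2:1 pp3:3 pp4:2 pp5:1
Op 5: write(P0, v2, 152). refcount(pp2)=1 -> write in place. 6 ppages; refcounts: pp0:2 pp1:3 pp2:1 pp3:3 pp4:2 pp5:1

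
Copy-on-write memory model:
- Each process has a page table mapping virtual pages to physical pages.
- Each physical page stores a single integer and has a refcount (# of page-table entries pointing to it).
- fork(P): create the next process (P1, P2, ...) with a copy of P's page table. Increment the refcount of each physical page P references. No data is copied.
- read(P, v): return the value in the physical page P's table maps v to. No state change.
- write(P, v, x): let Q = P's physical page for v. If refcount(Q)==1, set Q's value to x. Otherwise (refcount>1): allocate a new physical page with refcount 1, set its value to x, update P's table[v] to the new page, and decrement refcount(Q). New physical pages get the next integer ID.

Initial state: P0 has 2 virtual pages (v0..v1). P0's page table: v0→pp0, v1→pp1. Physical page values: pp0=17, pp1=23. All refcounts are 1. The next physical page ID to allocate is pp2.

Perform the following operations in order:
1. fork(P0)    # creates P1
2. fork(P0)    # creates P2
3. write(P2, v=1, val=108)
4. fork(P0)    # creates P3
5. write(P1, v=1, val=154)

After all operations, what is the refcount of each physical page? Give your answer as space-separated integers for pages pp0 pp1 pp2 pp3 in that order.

Op 1: fork(P0) -> P1. 2 ppages; refcounts: pp0:2 pp1:2
Op 2: fork(P0) -> P2. 2 ppages; refcounts: pp0:3 pp1:3
Op 3: write(P2, v1, 108). refcount(pp1)=3>1 -> COPY to pp2. 3 ppages; refcounts: pp0:3 pp1:2 pp2:1
Op 4: fork(P0) -> P3. 3 ppages; refcounts: pp0:4 pp1:3 pp2:1
Op 5: write(P1, v1, 154). refcount(pp1)=3>1 -> COPY to pp3. 4 ppages; refcounts: pp0:4 pp1:2 pp2:1 pp3:1

Answer: 4 2 1 1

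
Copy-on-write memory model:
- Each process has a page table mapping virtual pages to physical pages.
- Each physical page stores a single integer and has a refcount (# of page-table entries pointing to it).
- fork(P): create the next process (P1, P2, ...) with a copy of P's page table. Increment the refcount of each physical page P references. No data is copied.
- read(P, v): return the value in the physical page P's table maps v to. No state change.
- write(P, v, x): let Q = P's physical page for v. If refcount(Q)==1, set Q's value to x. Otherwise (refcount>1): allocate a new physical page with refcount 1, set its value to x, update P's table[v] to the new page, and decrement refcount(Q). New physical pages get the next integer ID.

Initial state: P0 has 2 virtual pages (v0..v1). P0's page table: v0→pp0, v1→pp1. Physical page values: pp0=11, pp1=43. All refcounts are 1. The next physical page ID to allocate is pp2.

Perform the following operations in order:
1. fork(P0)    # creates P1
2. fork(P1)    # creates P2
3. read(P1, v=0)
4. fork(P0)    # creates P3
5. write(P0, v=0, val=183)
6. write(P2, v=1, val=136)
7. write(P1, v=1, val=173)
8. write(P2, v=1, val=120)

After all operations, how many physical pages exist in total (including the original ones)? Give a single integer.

Answer: 5

Derivation:
Op 1: fork(P0) -> P1. 2 ppages; refcounts: pp0:2 pp1:2
Op 2: fork(P1) -> P2. 2 ppages; refcounts: pp0:3 pp1:3
Op 3: read(P1, v0) -> 11. No state change.
Op 4: fork(P0) -> P3. 2 ppages; refcounts: pp0:4 pp1:4
Op 5: write(P0, v0, 183). refcount(pp0)=4>1 -> COPY to pp2. 3 ppages; refcounts: pp0:3 pp1:4 pp2:1
Op 6: write(P2, v1, 136). refcount(pp1)=4>1 -> COPY to pp3. 4 ppages; refcounts: pp0:3 pp1:3 pp2:1 pp3:1
Op 7: write(P1, v1, 173). refcount(pp1)=3>1 -> COPY to pp4. 5 ppages; refcounts: pp0:3 pp1:2 pp2:1 pp3:1 pp4:1
Op 8: write(P2, v1, 120). refcount(pp3)=1 -> write in place. 5 ppages; refcounts: pp0:3 pp1:2 pp2:1 pp3:1 pp4:1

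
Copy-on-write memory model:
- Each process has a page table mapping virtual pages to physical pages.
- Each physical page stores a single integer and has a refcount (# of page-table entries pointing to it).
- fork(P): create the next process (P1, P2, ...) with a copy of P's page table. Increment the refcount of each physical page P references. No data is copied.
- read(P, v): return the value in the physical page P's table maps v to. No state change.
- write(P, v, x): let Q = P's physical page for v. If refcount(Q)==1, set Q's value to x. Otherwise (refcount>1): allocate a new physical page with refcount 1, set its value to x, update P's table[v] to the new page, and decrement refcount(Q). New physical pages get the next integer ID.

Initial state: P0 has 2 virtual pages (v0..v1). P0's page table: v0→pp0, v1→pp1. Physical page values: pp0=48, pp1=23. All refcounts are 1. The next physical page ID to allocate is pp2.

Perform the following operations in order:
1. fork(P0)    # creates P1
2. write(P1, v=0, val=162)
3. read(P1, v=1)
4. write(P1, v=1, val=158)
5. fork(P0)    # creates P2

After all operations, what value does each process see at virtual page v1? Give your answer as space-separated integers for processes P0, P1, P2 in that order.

Op 1: fork(P0) -> P1. 2 ppages; refcounts: pp0:2 pp1:2
Op 2: write(P1, v0, 162). refcount(pp0)=2>1 -> COPY to pp2. 3 ppages; refcounts: pp0:1 pp1:2 pp2:1
Op 3: read(P1, v1) -> 23. No state change.
Op 4: write(P1, v1, 158). refcount(pp1)=2>1 -> COPY to pp3. 4 ppages; refcounts: pp0:1 pp1:1 pp2:1 pp3:1
Op 5: fork(P0) -> P2. 4 ppages; refcounts: pp0:2 pp1:2 pp2:1 pp3:1
P0: v1 -> pp1 = 23
P1: v1 -> pp3 = 158
P2: v1 -> pp1 = 23

Answer: 23 158 23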